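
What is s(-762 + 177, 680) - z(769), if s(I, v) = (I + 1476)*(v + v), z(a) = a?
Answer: 1210991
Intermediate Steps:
s(I, v) = 2*v*(1476 + I) (s(I, v) = (1476 + I)*(2*v) = 2*v*(1476 + I))
s(-762 + 177, 680) - z(769) = 2*680*(1476 + (-762 + 177)) - 1*769 = 2*680*(1476 - 585) - 769 = 2*680*891 - 769 = 1211760 - 769 = 1210991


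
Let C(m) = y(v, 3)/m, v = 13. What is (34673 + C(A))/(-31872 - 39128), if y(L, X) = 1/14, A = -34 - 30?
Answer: -31067007/63616000 ≈ -0.48835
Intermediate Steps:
A = -64
y(L, X) = 1/14
C(m) = 1/(14*m)
(34673 + C(A))/(-31872 - 39128) = (34673 + (1/14)/(-64))/(-31872 - 39128) = (34673 + (1/14)*(-1/64))/(-71000) = (34673 - 1/896)*(-1/71000) = (31067007/896)*(-1/71000) = -31067007/63616000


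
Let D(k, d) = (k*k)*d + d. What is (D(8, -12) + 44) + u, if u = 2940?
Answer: 2204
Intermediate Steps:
D(k, d) = d + d*k**2 (D(k, d) = k**2*d + d = d*k**2 + d = d + d*k**2)
(D(8, -12) + 44) + u = (-12*(1 + 8**2) + 44) + 2940 = (-12*(1 + 64) + 44) + 2940 = (-12*65 + 44) + 2940 = (-780 + 44) + 2940 = -736 + 2940 = 2204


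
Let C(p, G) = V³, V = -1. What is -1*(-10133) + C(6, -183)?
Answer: 10132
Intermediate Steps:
C(p, G) = -1 (C(p, G) = (-1)³ = -1)
-1*(-10133) + C(6, -183) = -1*(-10133) - 1 = 10133 - 1 = 10132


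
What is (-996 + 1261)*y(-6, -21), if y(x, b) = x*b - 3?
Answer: 32595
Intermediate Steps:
y(x, b) = -3 + b*x (y(x, b) = b*x - 3 = -3 + b*x)
(-996 + 1261)*y(-6, -21) = (-996 + 1261)*(-3 - 21*(-6)) = 265*(-3 + 126) = 265*123 = 32595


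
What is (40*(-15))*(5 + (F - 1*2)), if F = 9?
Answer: -7200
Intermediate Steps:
(40*(-15))*(5 + (F - 1*2)) = (40*(-15))*(5 + (9 - 1*2)) = -600*(5 + (9 - 2)) = -600*(5 + 7) = -600*12 = -7200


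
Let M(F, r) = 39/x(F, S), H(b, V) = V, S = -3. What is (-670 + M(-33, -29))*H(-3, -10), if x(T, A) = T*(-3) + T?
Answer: 73635/11 ≈ 6694.1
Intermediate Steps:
x(T, A) = -2*T (x(T, A) = -3*T + T = -2*T)
M(F, r) = -39/(2*F) (M(F, r) = 39/((-2*F)) = 39*(-1/(2*F)) = -39/(2*F))
(-670 + M(-33, -29))*H(-3, -10) = (-670 - 39/2/(-33))*(-10) = (-670 - 39/2*(-1/33))*(-10) = (-670 + 13/22)*(-10) = -14727/22*(-10) = 73635/11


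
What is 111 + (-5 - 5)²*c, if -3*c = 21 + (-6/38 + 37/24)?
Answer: -217213/342 ≈ -635.13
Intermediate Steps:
c = -10207/1368 (c = -(21 + (-6/38 + 37/24))/3 = -(21 + (-6*1/38 + 37*(1/24)))/3 = -(21 + (-3/19 + 37/24))/3 = -(21 + 631/456)/3 = -⅓*10207/456 = -10207/1368 ≈ -7.4613)
111 + (-5 - 5)²*c = 111 + (-5 - 5)²*(-10207/1368) = 111 + (-10)²*(-10207/1368) = 111 + 100*(-10207/1368) = 111 - 255175/342 = -217213/342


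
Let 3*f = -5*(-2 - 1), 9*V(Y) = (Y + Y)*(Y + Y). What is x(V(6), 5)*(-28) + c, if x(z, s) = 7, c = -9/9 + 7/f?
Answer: -978/5 ≈ -195.60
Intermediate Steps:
V(Y) = 4*Y²/9 (V(Y) = ((Y + Y)*(Y + Y))/9 = ((2*Y)*(2*Y))/9 = (4*Y²)/9 = 4*Y²/9)
f = 5 (f = (-5*(-2 - 1))/3 = (-5*(-3))/3 = (⅓)*15 = 5)
c = ⅖ (c = -9/9 + 7/5 = -9*⅑ + 7*(⅕) = -1 + 7/5 = ⅖ ≈ 0.40000)
x(V(6), 5)*(-28) + c = 7*(-28) + ⅖ = -196 + ⅖ = -978/5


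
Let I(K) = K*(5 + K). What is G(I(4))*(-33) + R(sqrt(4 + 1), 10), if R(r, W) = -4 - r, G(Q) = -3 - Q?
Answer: 1283 - sqrt(5) ≈ 1280.8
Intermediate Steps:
G(I(4))*(-33) + R(sqrt(4 + 1), 10) = (-3 - 4*(5 + 4))*(-33) + (-4 - sqrt(4 + 1)) = (-3 - 4*9)*(-33) + (-4 - sqrt(5)) = (-3 - 1*36)*(-33) + (-4 - sqrt(5)) = (-3 - 36)*(-33) + (-4 - sqrt(5)) = -39*(-33) + (-4 - sqrt(5)) = 1287 + (-4 - sqrt(5)) = 1283 - sqrt(5)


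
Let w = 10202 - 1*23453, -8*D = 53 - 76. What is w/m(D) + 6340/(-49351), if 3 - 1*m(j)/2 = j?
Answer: -2615806744/49351 ≈ -53004.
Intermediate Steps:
D = 23/8 (D = -(53 - 76)/8 = -⅛*(-23) = 23/8 ≈ 2.8750)
m(j) = 6 - 2*j
w = -13251 (w = 10202 - 23453 = -13251)
w/m(D) + 6340/(-49351) = -13251/(6 - 2*23/8) + 6340/(-49351) = -13251/(6 - 23/4) + 6340*(-1/49351) = -13251/¼ - 6340/49351 = -13251*4 - 6340/49351 = -53004 - 6340/49351 = -2615806744/49351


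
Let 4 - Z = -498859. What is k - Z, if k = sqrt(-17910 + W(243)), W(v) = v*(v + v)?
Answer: -498863 + 66*sqrt(23) ≈ -4.9855e+5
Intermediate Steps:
Z = 498863 (Z = 4 - 1*(-498859) = 4 + 498859 = 498863)
W(v) = 2*v**2 (W(v) = v*(2*v) = 2*v**2)
k = 66*sqrt(23) (k = sqrt(-17910 + 2*243**2) = sqrt(-17910 + 2*59049) = sqrt(-17910 + 118098) = sqrt(100188) = 66*sqrt(23) ≈ 316.52)
k - Z = 66*sqrt(23) - 1*498863 = 66*sqrt(23) - 498863 = -498863 + 66*sqrt(23)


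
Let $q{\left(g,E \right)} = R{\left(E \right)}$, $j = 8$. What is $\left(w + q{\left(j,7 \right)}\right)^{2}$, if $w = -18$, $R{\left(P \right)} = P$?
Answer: $121$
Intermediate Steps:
$q{\left(g,E \right)} = E$
$\left(w + q{\left(j,7 \right)}\right)^{2} = \left(-18 + 7\right)^{2} = \left(-11\right)^{2} = 121$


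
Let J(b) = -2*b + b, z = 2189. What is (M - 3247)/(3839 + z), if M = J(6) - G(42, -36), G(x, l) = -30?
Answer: -293/548 ≈ -0.53467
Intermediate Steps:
J(b) = -b
M = 24 (M = -1*6 - 1*(-30) = -6 + 30 = 24)
(M - 3247)/(3839 + z) = (24 - 3247)/(3839 + 2189) = -3223/6028 = -3223*1/6028 = -293/548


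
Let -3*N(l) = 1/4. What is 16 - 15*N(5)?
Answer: 69/4 ≈ 17.250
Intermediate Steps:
N(l) = -1/12 (N(l) = -1/(3*4) = -⅓*¼ = -1/12)
16 - 15*N(5) = 16 - 15*(-1/12) = 16 + 5/4 = 69/4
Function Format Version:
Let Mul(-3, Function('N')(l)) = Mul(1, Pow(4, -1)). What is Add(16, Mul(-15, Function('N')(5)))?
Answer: Rational(69, 4) ≈ 17.250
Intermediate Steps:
Function('N')(l) = Rational(-1, 12) (Function('N')(l) = Mul(Rational(-1, 3), Mul(1, Pow(4, -1))) = Mul(Rational(-1, 3), Mul(1, Rational(1, 4))) = Mul(Rational(-1, 3), Rational(1, 4)) = Rational(-1, 12))
Add(16, Mul(-15, Function('N')(5))) = Add(16, Mul(-15, Rational(-1, 12))) = Add(16, Rational(5, 4)) = Rational(69, 4)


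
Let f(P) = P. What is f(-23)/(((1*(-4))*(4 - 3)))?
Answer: 23/4 ≈ 5.7500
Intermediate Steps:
f(-23)/(((1*(-4))*(4 - 3))) = -23*(-1/(4*(4 - 3))) = -23/((-4*1)) = -23/(-4) = -23*(-¼) = 23/4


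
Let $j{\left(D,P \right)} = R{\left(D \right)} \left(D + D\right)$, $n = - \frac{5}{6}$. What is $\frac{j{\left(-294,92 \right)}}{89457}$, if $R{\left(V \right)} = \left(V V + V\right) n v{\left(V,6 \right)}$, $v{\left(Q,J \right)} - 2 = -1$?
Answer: $\frac{14069860}{29819} \approx 471.84$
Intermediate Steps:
$v{\left(Q,J \right)} = 1$ ($v{\left(Q,J \right)} = 2 - 1 = 1$)
$n = - \frac{5}{6}$ ($n = \left(-5\right) \frac{1}{6} = - \frac{5}{6} \approx -0.83333$)
$R{\left(V \right)} = - \frac{5 V}{6} - \frac{5 V^{2}}{6}$ ($R{\left(V \right)} = \left(V V + V\right) \left(- \frac{5}{6}\right) 1 = \left(V^{2} + V\right) \left(- \frac{5}{6}\right) 1 = \left(V + V^{2}\right) \left(- \frac{5}{6}\right) 1 = \left(- \frac{5 V}{6} - \frac{5 V^{2}}{6}\right) 1 = - \frac{5 V}{6} - \frac{5 V^{2}}{6}$)
$j{\left(D,P \right)} = - \frac{5 D^{2} \left(1 + D\right)}{3}$ ($j{\left(D,P \right)} = - \frac{5 D \left(1 + D\right)}{6} \left(D + D\right) = - \frac{5 D \left(1 + D\right)}{6} \cdot 2 D = - \frac{5 D^{2} \left(1 + D\right)}{3}$)
$\frac{j{\left(-294,92 \right)}}{89457} = \frac{\frac{5}{3} \left(-294\right)^{2} \left(-1 - -294\right)}{89457} = \frac{5}{3} \cdot 86436 \left(-1 + 294\right) \frac{1}{89457} = \frac{5}{3} \cdot 86436 \cdot 293 \cdot \frac{1}{89457} = 42209580 \cdot \frac{1}{89457} = \frac{14069860}{29819}$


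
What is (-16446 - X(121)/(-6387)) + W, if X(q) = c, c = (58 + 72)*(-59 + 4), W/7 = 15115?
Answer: 570728783/6387 ≈ 89358.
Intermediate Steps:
W = 105805 (W = 7*15115 = 105805)
c = -7150 (c = 130*(-55) = -7150)
X(q) = -7150
(-16446 - X(121)/(-6387)) + W = (-16446 - (-7150)/(-6387)) + 105805 = (-16446 - (-7150)*(-1)/6387) + 105805 = (-16446 - 1*7150/6387) + 105805 = (-16446 - 7150/6387) + 105805 = -105047752/6387 + 105805 = 570728783/6387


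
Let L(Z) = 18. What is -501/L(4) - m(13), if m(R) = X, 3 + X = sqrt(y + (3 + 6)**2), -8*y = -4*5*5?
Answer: -149/6 - sqrt(374)/2 ≈ -34.503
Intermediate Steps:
y = 25/2 (y = -(-4*5)*5/8 = -(-5)*5/2 = -1/8*(-100) = 25/2 ≈ 12.500)
X = -3 + sqrt(374)/2 (X = -3 + sqrt(25/2 + (3 + 6)**2) = -3 + sqrt(25/2 + 9**2) = -3 + sqrt(25/2 + 81) = -3 + sqrt(187/2) = -3 + sqrt(374)/2 ≈ 6.6695)
m(R) = -3 + sqrt(374)/2
-501/L(4) - m(13) = -501/18 - (-3 + sqrt(374)/2) = -501*1/18 + (3 - sqrt(374)/2) = -167/6 + (3 - sqrt(374)/2) = -149/6 - sqrt(374)/2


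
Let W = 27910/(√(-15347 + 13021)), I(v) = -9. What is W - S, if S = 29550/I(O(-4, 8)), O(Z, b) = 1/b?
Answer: 9850/3 - 13955*I*√2326/1163 ≈ 3283.3 - 578.7*I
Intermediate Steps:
S = -9850/3 (S = 29550/(-9) = 29550*(-⅑) = -9850/3 ≈ -3283.3)
W = -13955*I*√2326/1163 (W = 27910/(√(-2326)) = 27910/((I*√2326)) = 27910*(-I*√2326/2326) = -13955*I*√2326/1163 ≈ -578.7*I)
W - S = -13955*I*√2326/1163 - 1*(-9850/3) = -13955*I*√2326/1163 + 9850/3 = 9850/3 - 13955*I*√2326/1163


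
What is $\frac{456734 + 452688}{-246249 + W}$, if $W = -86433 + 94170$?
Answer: $- \frac{454711}{119256} \approx -3.8129$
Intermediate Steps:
$W = 7737$
$\frac{456734 + 452688}{-246249 + W} = \frac{456734 + 452688}{-246249 + 7737} = \frac{909422}{-238512} = 909422 \left(- \frac{1}{238512}\right) = - \frac{454711}{119256}$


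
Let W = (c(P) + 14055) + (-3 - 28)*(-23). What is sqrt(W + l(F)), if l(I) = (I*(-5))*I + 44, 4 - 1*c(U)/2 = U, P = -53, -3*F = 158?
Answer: sqrt(9514)/3 ≈ 32.513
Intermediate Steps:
F = -158/3 (F = -1/3*158 = -158/3 ≈ -52.667)
c(U) = 8 - 2*U
W = 14882 (W = ((8 - 2*(-53)) + 14055) + (-3 - 28)*(-23) = ((8 + 106) + 14055) - 31*(-23) = (114 + 14055) + 713 = 14169 + 713 = 14882)
l(I) = 44 - 5*I**2 (l(I) = (-5*I)*I + 44 = -5*I**2 + 44 = 44 - 5*I**2)
sqrt(W + l(F)) = sqrt(14882 + (44 - 5*(-158/3)**2)) = sqrt(14882 + (44 - 5*24964/9)) = sqrt(14882 + (44 - 124820/9)) = sqrt(14882 - 124424/9) = sqrt(9514/9) = sqrt(9514)/3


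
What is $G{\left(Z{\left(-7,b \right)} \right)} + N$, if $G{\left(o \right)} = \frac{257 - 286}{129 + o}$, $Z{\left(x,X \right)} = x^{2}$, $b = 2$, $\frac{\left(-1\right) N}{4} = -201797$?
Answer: $\frac{143679435}{178} \approx 8.0719 \cdot 10^{5}$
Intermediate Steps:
$N = 807188$ ($N = \left(-4\right) \left(-201797\right) = 807188$)
$G{\left(o \right)} = - \frac{29}{129 + o}$
$G{\left(Z{\left(-7,b \right)} \right)} + N = - \frac{29}{129 + \left(-7\right)^{2}} + 807188 = - \frac{29}{129 + 49} + 807188 = - \frac{29}{178} + 807188 = \frac{143679435}{178}$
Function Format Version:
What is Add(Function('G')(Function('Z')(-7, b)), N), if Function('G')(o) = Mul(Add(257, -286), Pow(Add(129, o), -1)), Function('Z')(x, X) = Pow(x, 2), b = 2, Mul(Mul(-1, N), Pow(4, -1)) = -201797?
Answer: Rational(143679435, 178) ≈ 8.0719e+5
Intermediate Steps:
N = 807188 (N = Mul(-4, -201797) = 807188)
Function('G')(o) = Mul(-29, Pow(Add(129, o), -1))
Add(Function('G')(Function('Z')(-7, b)), N) = Add(Mul(-29, Pow(Add(129, Pow(-7, 2)), -1)), 807188) = Add(Mul(-29, Pow(Add(129, 49), -1)), 807188) = Add(Mul(-29, Pow(178, -1)), 807188) = Add(Mul(-29, Rational(1, 178)), 807188) = Add(Rational(-29, 178), 807188) = Rational(143679435, 178)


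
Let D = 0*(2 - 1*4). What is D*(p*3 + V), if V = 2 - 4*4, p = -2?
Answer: 0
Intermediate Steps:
V = -14 (V = 2 - 16 = -14)
D = 0 (D = 0*(2 - 4) = 0*(-2) = 0)
D*(p*3 + V) = 0*(-2*3 - 14) = 0*(-6 - 14) = 0*(-20) = 0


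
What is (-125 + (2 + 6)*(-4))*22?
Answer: -3454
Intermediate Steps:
(-125 + (2 + 6)*(-4))*22 = (-125 + 8*(-4))*22 = (-125 - 32)*22 = -157*22 = -3454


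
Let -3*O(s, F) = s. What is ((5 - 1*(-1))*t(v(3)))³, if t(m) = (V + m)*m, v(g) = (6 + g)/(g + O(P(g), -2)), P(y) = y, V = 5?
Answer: 135005697/8 ≈ 1.6876e+7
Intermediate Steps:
O(s, F) = -s/3
v(g) = 3*(6 + g)/(2*g) (v(g) = (6 + g)/(g - g/3) = (6 + g)/((2*g/3)) = (6 + g)*(3/(2*g)) = 3*(6 + g)/(2*g))
t(m) = m*(5 + m) (t(m) = (5 + m)*m = m*(5 + m))
((5 - 1*(-1))*t(v(3)))³ = ((5 - 1*(-1))*((3/2 + 9/3)*(5 + (3/2 + 9/3))))³ = ((5 + 1)*((3/2 + 9*(⅓))*(5 + (3/2 + 9*(⅓)))))³ = (6*((3/2 + 3)*(5 + (3/2 + 3))))³ = (6*(9*(5 + 9/2)/2))³ = (6*((9/2)*(19/2)))³ = (6*(171/4))³ = (513/2)³ = 135005697/8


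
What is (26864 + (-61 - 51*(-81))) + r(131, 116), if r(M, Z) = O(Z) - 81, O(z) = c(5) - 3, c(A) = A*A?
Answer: 30875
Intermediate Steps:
c(A) = A²
O(z) = 22 (O(z) = 5² - 3 = 25 - 3 = 22)
r(M, Z) = -59 (r(M, Z) = 22 - 81 = -59)
(26864 + (-61 - 51*(-81))) + r(131, 116) = (26864 + (-61 - 51*(-81))) - 59 = (26864 + (-61 + 4131)) - 59 = (26864 + 4070) - 59 = 30934 - 59 = 30875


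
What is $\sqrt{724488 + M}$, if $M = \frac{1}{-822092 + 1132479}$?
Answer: $\frac{\sqrt{69797238956873659}}{310387} \approx 851.17$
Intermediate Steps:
$M = \frac{1}{310387} \approx 3.2218 \cdot 10^{-6}$
$\sqrt{724488 + M} = \sqrt{724488 + \frac{1}{310387}} = \sqrt{\frac{224871656857}{310387}} = \frac{\sqrt{69797238956873659}}{310387}$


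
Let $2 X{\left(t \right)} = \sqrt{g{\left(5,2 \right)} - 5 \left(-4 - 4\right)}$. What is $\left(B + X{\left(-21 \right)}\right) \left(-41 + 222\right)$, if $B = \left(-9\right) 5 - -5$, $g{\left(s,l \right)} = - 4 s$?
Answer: $-7240 + 181 \sqrt{5} \approx -6835.3$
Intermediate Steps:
$X{\left(t \right)} = \sqrt{5}$ ($X{\left(t \right)} = \frac{\sqrt{\left(-4\right) 5 - 5 \left(-4 - 4\right)}}{2} = \frac{\sqrt{-20 - -40}}{2} = \frac{\sqrt{-20 + 40}}{2} = \frac{\sqrt{20}}{2} = \frac{2 \sqrt{5}}{2} = \sqrt{5}$)
$B = -40$ ($B = -45 + 5 = -40$)
$\left(B + X{\left(-21 \right)}\right) \left(-41 + 222\right) = \left(-40 + \sqrt{5}\right) \left(-41 + 222\right) = \left(-40 + \sqrt{5}\right) 181 = -7240 + 181 \sqrt{5}$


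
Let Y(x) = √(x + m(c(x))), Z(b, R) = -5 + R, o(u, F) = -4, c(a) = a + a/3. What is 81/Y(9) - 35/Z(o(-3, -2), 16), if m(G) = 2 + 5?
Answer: 751/44 ≈ 17.068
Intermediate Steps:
c(a) = 4*a/3 (c(a) = a + a*(⅓) = a + a/3 = 4*a/3)
m(G) = 7
Y(x) = √(7 + x) (Y(x) = √(x + 7) = √(7 + x))
81/Y(9) - 35/Z(o(-3, -2), 16) = 81/(√(7 + 9)) - 35/(-5 + 16) = 81/(√16) - 35/11 = 81/4 - 35*1/11 = 81*(¼) - 35/11 = 81/4 - 35/11 = 751/44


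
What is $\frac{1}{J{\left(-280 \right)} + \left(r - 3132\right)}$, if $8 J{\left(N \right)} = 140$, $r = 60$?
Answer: $- \frac{2}{6109} \approx -0.00032739$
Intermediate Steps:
$J{\left(N \right)} = \frac{35}{2}$ ($J{\left(N \right)} = \frac{1}{8} \cdot 140 = \frac{35}{2}$)
$\frac{1}{J{\left(-280 \right)} + \left(r - 3132\right)} = \frac{1}{\frac{35}{2} + \left(60 - 3132\right)} = \frac{1}{\frac{35}{2} - 3072} = \frac{1}{- \frac{6109}{2}} = - \frac{2}{6109}$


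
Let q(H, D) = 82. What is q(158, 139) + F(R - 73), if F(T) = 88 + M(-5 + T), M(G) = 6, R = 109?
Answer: 176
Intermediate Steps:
F(T) = 94 (F(T) = 88 + 6 = 94)
q(158, 139) + F(R - 73) = 82 + 94 = 176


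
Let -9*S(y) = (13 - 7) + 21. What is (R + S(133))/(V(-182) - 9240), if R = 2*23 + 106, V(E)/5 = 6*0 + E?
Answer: -149/10150 ≈ -0.014680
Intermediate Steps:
V(E) = 5*E (V(E) = 5*(6*0 + E) = 5*(0 + E) = 5*E)
S(y) = -3 (S(y) = -((13 - 7) + 21)/9 = -(6 + 21)/9 = -1/9*27 = -3)
R = 152 (R = 46 + 106 = 152)
(R + S(133))/(V(-182) - 9240) = (152 - 3)/(5*(-182) - 9240) = 149/(-910 - 9240) = 149/(-10150) = 149*(-1/10150) = -149/10150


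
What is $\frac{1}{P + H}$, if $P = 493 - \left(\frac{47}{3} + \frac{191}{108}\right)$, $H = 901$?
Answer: $\frac{108}{148669} \approx 0.00072645$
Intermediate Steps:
$P = \frac{51361}{108}$ ($P = 493 - \left(\frac{191}{108} + \frac{47}{\left(-3\right) \left(-1\right)}\right) = 493 - \left(\frac{191}{108} + \frac{47}{3}\right) = 493 - \frac{1883}{108} = \frac{51361}{108} \approx 475.56$)
$\frac{1}{P + H} = \frac{1}{\frac{51361}{108} + 901} = \frac{1}{\frac{148669}{108}} = \frac{108}{148669}$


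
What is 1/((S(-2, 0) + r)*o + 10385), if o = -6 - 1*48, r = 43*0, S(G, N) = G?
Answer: 1/10493 ≈ 9.5302e-5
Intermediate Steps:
r = 0
o = -54 (o = -6 - 48 = -54)
1/((S(-2, 0) + r)*o + 10385) = 1/((-2 + 0)*(-54) + 10385) = 1/(-2*(-54) + 10385) = 1/(108 + 10385) = 1/10493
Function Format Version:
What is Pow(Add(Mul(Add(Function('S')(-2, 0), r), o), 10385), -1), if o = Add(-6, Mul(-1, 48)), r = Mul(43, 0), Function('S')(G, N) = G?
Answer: Rational(1, 10493) ≈ 9.5302e-5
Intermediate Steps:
r = 0
o = -54 (o = Add(-6, -48) = -54)
Pow(Add(Mul(Add(Function('S')(-2, 0), r), o), 10385), -1) = Pow(Add(Mul(Add(-2, 0), -54), 10385), -1) = Pow(Add(Mul(-2, -54), 10385), -1) = Pow(Add(108, 10385), -1) = Pow(10493, -1) = Rational(1, 10493)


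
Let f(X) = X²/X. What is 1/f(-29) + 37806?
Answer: 1096373/29 ≈ 37806.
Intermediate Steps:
f(X) = X
1/f(-29) + 37806 = 1/(-29) + 37806 = -1/29 + 37806 = 1096373/29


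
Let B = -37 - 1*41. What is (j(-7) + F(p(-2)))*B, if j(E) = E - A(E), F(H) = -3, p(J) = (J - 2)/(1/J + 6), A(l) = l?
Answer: 234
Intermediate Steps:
p(J) = (-2 + J)/(6 + 1/J)
j(E) = 0 (j(E) = E - E = 0)
B = -78 (B = -37 - 41 = -78)
(j(-7) + F(p(-2)))*B = (0 - 3)*(-78) = -3*(-78) = 234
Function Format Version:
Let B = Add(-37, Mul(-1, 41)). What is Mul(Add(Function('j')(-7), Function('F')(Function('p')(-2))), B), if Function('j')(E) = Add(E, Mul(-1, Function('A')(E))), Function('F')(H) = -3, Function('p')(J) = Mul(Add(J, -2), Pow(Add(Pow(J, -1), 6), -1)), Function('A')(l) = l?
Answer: 234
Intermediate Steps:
Function('p')(J) = Mul(Pow(Add(6, Pow(J, -1)), -1), Add(-2, J)) (Function('p')(J) = Mul(Add(-2, J), Pow(Add(6, Pow(J, -1)), -1)) = Mul(Pow(Add(6, Pow(J, -1)), -1), Add(-2, J)))
Function('j')(E) = 0 (Function('j')(E) = Add(E, Mul(-1, E)) = 0)
B = -78 (B = Add(-37, -41) = -78)
Mul(Add(Function('j')(-7), Function('F')(Function('p')(-2))), B) = Mul(Add(0, -3), -78) = Mul(-3, -78) = 234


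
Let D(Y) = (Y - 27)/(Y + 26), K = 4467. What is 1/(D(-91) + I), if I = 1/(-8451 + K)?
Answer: 258960/470047 ≈ 0.55092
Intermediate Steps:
D(Y) = (-27 + Y)/(26 + Y)
I = -1/3984 (I = 1/(-8451 + 4467) = 1/(-3984) = -1/3984 ≈ -0.00025100)
1/(D(-91) + I) = 1/((-27 - 91)/(26 - 91) - 1/3984) = 1/(-118/(-65) - 1/3984) = 1/(-1/65*(-118) - 1/3984) = 1/(118/65 - 1/3984) = 1/(470047/258960) = 258960/470047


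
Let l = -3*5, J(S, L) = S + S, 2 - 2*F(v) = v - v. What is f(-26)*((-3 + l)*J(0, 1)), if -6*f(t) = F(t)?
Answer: 0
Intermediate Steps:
F(v) = 1 (F(v) = 1 - (v - v)/2 = 1 - ½*0 = 1 + 0 = 1)
J(S, L) = 2*S
f(t) = -⅙ (f(t) = -⅙*1 = -⅙)
l = -15
f(-26)*((-3 + l)*J(0, 1)) = -(-3 - 15)*2*0/6 = -(-3)*0 = -⅙*0 = 0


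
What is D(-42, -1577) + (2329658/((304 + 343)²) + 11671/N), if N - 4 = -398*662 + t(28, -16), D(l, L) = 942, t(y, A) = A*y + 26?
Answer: 104671133228745/110468403446 ≈ 947.52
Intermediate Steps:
t(y, A) = 26 + A*y
N = -263894 (N = 4 + (-398*662 + (26 - 16*28)) = 4 + (-263476 + (26 - 448)) = 4 + (-263476 - 422) = 4 - 263898 = -263894)
D(-42, -1577) + (2329658/((304 + 343)²) + 11671/N) = 942 + (2329658/((304 + 343)²) + 11671/(-263894)) = 942 + (2329658/(647²) + 11671*(-1/263894)) = 942 + (2329658/418609 - 11671/263894) = 942 + 609897182613/110468403446 = 104671133228745/110468403446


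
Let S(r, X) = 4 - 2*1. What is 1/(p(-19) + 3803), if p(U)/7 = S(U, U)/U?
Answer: 19/72243 ≈ 0.00026300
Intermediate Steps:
S(r, X) = 2 (S(r, X) = 4 - 2 = 2)
p(U) = 14/U (p(U) = 7*(2/U) = 14/U)
1/(p(-19) + 3803) = 1/(14/(-19) + 3803) = 1/(14*(-1/19) + 3803) = 1/(-14/19 + 3803) = 1/(72243/19) = 19/72243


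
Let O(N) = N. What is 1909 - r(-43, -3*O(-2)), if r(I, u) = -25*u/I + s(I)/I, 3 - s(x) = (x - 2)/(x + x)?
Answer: 7046795/3698 ≈ 1905.6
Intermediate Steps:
s(x) = 3 - (-2 + x)/(2*x) (s(x) = 3 - (x - 2)/(x + x) = 3 - (-2 + x)/(2*x))
r(I, u) = (5/2 + 1/I)/I - 25*u/I (r(I, u) = -25*u/I + (5/2 + 1/I)/I = (5/2 + 1/I)/I - 25*u/I)
1909 - r(-43, -3*O(-2)) = 1909 - (2 + 5*(-43)*(1 - (-30)*(-2)))/(2*(-43)²) = 1909 - (2 + 5*(-43)*(1 - 10*6))/(2*1849) = 1909 - (2 + 5*(-43)*(1 - 60))/(2*1849) = 1909 - (2 + 5*(-43)*(-59))/(2*1849) = 1909 - (2 + 12685)/(2*1849) = 1909 - 12687/(2*1849) = 1909 - 1*12687/3698 = 1909 - 12687/3698 = 7046795/3698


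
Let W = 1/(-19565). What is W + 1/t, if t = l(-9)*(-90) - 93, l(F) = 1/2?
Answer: -19703/2699970 ≈ -0.0072975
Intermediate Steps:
l(F) = 1/2
t = -138 (t = (1/2)*(-90) - 93 = -45 - 93 = -138)
W = -1/19565 ≈ -5.1112e-5
W + 1/t = -1/19565 + 1/(-138) = -1/19565 - 1/138 = -19703/2699970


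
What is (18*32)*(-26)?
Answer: -14976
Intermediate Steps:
(18*32)*(-26) = 576*(-26) = -14976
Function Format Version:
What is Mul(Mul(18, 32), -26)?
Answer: -14976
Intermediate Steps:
Mul(Mul(18, 32), -26) = Mul(576, -26) = -14976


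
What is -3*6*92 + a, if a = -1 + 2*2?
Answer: -1653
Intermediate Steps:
a = 3 (a = -1 + 4 = 3)
-3*6*92 + a = -3*6*92 + 3 = -18*92 + 3 = -1656 + 3 = -1653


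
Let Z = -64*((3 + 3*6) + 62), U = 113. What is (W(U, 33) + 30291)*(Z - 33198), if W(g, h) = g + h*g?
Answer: -1314461830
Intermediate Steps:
W(g, h) = g + g*h
Z = -5312 (Z = -64*((3 + 18) + 62) = -64*(21 + 62) = -64*83 = -5312)
(W(U, 33) + 30291)*(Z - 33198) = (113*(1 + 33) + 30291)*(-5312 - 33198) = (113*34 + 30291)*(-38510) = (3842 + 30291)*(-38510) = 34133*(-38510) = -1314461830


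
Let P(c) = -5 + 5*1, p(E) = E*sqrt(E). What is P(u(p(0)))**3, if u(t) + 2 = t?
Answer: 0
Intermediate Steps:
p(E) = E**(3/2)
u(t) = -2 + t
P(c) = 0 (P(c) = -5 + 5 = 0)
P(u(p(0)))**3 = 0**3 = 0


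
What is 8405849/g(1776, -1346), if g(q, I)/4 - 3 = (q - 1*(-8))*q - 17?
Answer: 8405849/12673480 ≈ 0.66326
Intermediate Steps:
g(q, I) = -56 + 4*q*(8 + q) (g(q, I) = 12 + 4*((q - 1*(-8))*q - 17) = 12 + 4*((q + 8)*q - 17) = 12 + 4*((8 + q)*q - 17) = 12 + 4*(q*(8 + q) - 17) = 12 + 4*(-17 + q*(8 + q)) = 12 + (-68 + 4*q*(8 + q)) = -56 + 4*q*(8 + q))
8405849/g(1776, -1346) = 8405849/(-56 + 4*1776² + 32*1776) = 8405849/(-56 + 4*3154176 + 56832) = 8405849/(-56 + 12616704 + 56832) = 8405849/12673480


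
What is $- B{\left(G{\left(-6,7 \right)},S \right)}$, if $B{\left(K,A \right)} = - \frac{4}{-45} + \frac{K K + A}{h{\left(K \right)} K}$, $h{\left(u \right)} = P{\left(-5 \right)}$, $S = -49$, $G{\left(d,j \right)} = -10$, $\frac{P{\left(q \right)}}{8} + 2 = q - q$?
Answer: $- \frac{587}{1440} \approx -0.40764$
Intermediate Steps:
$P{\left(q \right)} = -16$ ($P{\left(q \right)} = -16 + 8 \left(q - q\right) = -16 + 8 \cdot 0 = -16 + 0 = -16$)
$h{\left(u \right)} = -16$
$B{\left(K,A \right)} = \frac{4}{45} - \frac{A + K^{2}}{16 K}$ ($B{\left(K,A \right)} = - \frac{4}{-45} + \frac{K K + A}{\left(-16\right) K} = \left(-4\right) \left(- \frac{1}{45}\right) + \left(K^{2} + A\right) \left(- \frac{1}{16 K}\right) = \frac{4}{45} + \left(A + K^{2}\right) \left(- \frac{1}{16 K}\right) = \frac{4}{45} - \frac{A + K^{2}}{16 K}$)
$- B{\left(G{\left(-6,7 \right)},S \right)} = - (\frac{4}{45} - - \frac{5}{8} - - \frac{49}{16 \left(-10\right)}) = - (\frac{4}{45} + \frac{5}{8} - \left(- \frac{49}{16}\right) \left(- \frac{1}{10}\right)) = - (\frac{4}{45} + \frac{5}{8} - \frac{49}{160}) = \left(-1\right) \frac{587}{1440} = - \frac{587}{1440}$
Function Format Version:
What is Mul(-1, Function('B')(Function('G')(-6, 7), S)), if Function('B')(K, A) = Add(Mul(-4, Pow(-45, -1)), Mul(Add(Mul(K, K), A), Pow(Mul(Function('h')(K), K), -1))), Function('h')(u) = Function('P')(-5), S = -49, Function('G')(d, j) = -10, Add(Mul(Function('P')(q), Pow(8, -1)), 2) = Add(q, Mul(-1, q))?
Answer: Rational(-587, 1440) ≈ -0.40764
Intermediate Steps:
Function('P')(q) = -16 (Function('P')(q) = Add(-16, Mul(8, Add(q, Mul(-1, q)))) = Add(-16, Mul(8, 0)) = Add(-16, 0) = -16)
Function('h')(u) = -16
Function('B')(K, A) = Add(Rational(4, 45), Mul(Rational(-1, 16), Pow(K, -1), Add(A, Pow(K, 2)))) (Function('B')(K, A) = Add(Mul(-4, Pow(-45, -1)), Mul(Add(Mul(K, K), A), Pow(Mul(-16, K), -1))) = Add(Mul(-4, Rational(-1, 45)), Mul(Add(Pow(K, 2), A), Mul(Rational(-1, 16), Pow(K, -1)))) = Add(Rational(4, 45), Mul(Add(A, Pow(K, 2)), Mul(Rational(-1, 16), Pow(K, -1)))) = Add(Rational(4, 45), Mul(Rational(-1, 16), Pow(K, -1), Add(A, Pow(K, 2)))))
Mul(-1, Function('B')(Function('G')(-6, 7), S)) = Mul(-1, Add(Rational(4, 45), Mul(Rational(-1, 16), -10), Mul(Rational(-1, 16), -49, Pow(-10, -1)))) = Mul(-1, Add(Rational(4, 45), Rational(5, 8), Mul(Rational(-1, 16), -49, Rational(-1, 10)))) = Mul(-1, Add(Rational(4, 45), Rational(5, 8), Rational(-49, 160))) = Mul(-1, Rational(587, 1440)) = Rational(-587, 1440)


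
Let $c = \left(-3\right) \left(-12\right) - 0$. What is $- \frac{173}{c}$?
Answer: $- \frac{173}{36} \approx -4.8056$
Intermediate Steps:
$c = 36$ ($c = 36 + \left(-1 + 1\right) = 36 + 0 = 36$)
$- \frac{173}{c} = - \frac{173}{36}$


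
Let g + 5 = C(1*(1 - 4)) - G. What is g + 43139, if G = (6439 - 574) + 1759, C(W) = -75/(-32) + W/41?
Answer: 46592099/1312 ≈ 35512.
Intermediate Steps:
C(W) = 75/32 + W/41 (C(W) = -75*(-1/32) + W*(1/41) = 75/32 + W/41)
G = 7624 (G = 5865 + 1759 = 7624)
g = -10006269/1312 (g = -5 + ((75/32 + (1*(1 - 4))/41) - 1*7624) = -5 + ((75/32 + (1*(-3))/41) - 7624) = -5 + ((75/32 + (1/41)*(-3)) - 7624) = -5 + ((75/32 - 3/41) - 7624) = -5 + (2979/1312 - 7624) = -5 - 9999709/1312 = -10006269/1312 ≈ -7626.7)
g + 43139 = -10006269/1312 + 43139 = 46592099/1312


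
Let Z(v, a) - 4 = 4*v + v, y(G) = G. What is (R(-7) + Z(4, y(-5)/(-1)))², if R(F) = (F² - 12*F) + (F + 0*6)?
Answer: 22500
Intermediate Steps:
R(F) = F² - 11*F (R(F) = (F² - 12*F) + (F + 0) = (F² - 12*F) + F = F² - 11*F)
Z(v, a) = 4 + 5*v (Z(v, a) = 4 + (4*v + v) = 4 + 5*v)
(R(-7) + Z(4, y(-5)/(-1)))² = (-7*(-11 - 7) + (4 + 5*4))² = (-7*(-18) + (4 + 20))² = (126 + 24)² = 150² = 22500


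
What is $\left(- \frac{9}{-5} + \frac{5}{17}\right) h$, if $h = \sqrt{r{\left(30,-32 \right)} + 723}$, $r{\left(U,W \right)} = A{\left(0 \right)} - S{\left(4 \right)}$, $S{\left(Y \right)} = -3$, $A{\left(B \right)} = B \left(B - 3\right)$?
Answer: $\frac{1958 \sqrt{6}}{85} \approx 56.425$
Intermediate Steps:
$A{\left(B \right)} = B \left(-3 + B\right)$
$r{\left(U,W \right)} = 3$ ($r{\left(U,W \right)} = 0 \left(-3 + 0\right) - -3 = 0 \left(-3\right) + 3 = 0 + 3 = 3$)
$h = 11 \sqrt{6}$ ($h = \sqrt{3 + 723} = \sqrt{726} = 11 \sqrt{6} \approx 26.944$)
$\left(- \frac{9}{-5} + \frac{5}{17}\right) h = \left(- \frac{9}{-5} + \frac{5}{17}\right) 11 \sqrt{6} = \left(\left(-9\right) \left(- \frac{1}{5}\right) + 5 \cdot \frac{1}{17}\right) 11 \sqrt{6} = \left(\frac{9}{5} + \frac{5}{17}\right) 11 \sqrt{6} = \frac{178 \cdot 11 \sqrt{6}}{85} = \frac{1958 \sqrt{6}}{85}$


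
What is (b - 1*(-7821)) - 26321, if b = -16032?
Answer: -34532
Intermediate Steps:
(b - 1*(-7821)) - 26321 = (-16032 - 1*(-7821)) - 26321 = (-16032 + 7821) - 26321 = -8211 - 26321 = -34532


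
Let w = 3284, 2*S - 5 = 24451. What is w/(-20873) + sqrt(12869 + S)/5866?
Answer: -3284/20873 + sqrt(25097)/5866 ≈ -0.13033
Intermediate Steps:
S = 12228 (S = 5/2 + (1/2)*24451 = 5/2 + 24451/2 = 12228)
w/(-20873) + sqrt(12869 + S)/5866 = 3284/(-20873) + sqrt(12869 + 12228)/5866 = 3284*(-1/20873) + sqrt(25097)*(1/5866) = -3284/20873 + sqrt(25097)/5866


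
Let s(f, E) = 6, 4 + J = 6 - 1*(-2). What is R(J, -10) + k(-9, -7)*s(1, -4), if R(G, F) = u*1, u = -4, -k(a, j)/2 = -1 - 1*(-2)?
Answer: -16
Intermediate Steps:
k(a, j) = -2 (k(a, j) = -2*(-1 - 1*(-2)) = -2*(-1 + 2) = -2*1 = -2)
J = 4 (J = -4 + (6 - 1*(-2)) = -4 + (6 + 2) = -4 + 8 = 4)
R(G, F) = -4 (R(G, F) = -4*1 = -4)
R(J, -10) + k(-9, -7)*s(1, -4) = -4 - 2*6 = -4 - 12 = -16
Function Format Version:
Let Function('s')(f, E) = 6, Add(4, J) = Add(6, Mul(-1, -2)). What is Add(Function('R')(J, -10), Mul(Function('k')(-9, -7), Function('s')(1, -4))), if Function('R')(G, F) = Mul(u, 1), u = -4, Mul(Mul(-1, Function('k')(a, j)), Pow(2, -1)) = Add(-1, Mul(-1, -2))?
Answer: -16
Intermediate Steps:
Function('k')(a, j) = -2 (Function('k')(a, j) = Mul(-2, Add(-1, Mul(-1, -2))) = Mul(-2, Add(-1, 2)) = Mul(-2, 1) = -2)
J = 4 (J = Add(-4, Add(6, Mul(-1, -2))) = Add(-4, Add(6, 2)) = Add(-4, 8) = 4)
Function('R')(G, F) = -4 (Function('R')(G, F) = Mul(-4, 1) = -4)
Add(Function('R')(J, -10), Mul(Function('k')(-9, -7), Function('s')(1, -4))) = Add(-4, Mul(-2, 6)) = Add(-4, -12) = -16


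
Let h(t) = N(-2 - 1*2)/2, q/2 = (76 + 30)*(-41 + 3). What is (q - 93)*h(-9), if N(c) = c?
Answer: 16298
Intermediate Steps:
q = -8056 (q = 2*((76 + 30)*(-41 + 3)) = 2*(106*(-38)) = 2*(-4028) = -8056)
h(t) = -2 (h(t) = (-2 - 1*2)/2 = (-2 - 2)*(½) = -4*½ = -2)
(q - 93)*h(-9) = (-8056 - 93)*(-2) = -8149*(-2) = 16298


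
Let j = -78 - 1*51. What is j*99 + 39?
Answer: -12732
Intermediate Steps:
j = -129 (j = -78 - 51 = -129)
j*99 + 39 = -129*99 + 39 = -12771 + 39 = -12732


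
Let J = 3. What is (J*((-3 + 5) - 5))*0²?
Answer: 0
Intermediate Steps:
(J*((-3 + 5) - 5))*0² = (3*((-3 + 5) - 5))*0² = (3*(2 - 5))*0 = (3*(-3))*0 = -9*0 = 0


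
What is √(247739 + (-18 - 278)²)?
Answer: √335355 ≈ 579.10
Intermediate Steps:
√(247739 + (-18 - 278)²) = √(247739 + (-296)²) = √(247739 + 87616) = √335355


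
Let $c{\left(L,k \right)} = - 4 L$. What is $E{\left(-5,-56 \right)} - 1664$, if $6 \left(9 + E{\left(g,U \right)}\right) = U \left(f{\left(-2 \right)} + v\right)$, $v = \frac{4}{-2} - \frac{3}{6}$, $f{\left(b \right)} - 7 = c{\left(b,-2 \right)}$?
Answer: $- \frac{5369}{3} \approx -1789.7$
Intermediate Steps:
$f{\left(b \right)} = 7 - 4 b$
$v = - \frac{5}{2}$ ($v = 4 \left(- \frac{1}{2}\right) - \frac{1}{2} = -2 - \frac{1}{2} = - \frac{5}{2} \approx -2.5$)
$E{\left(g,U \right)} = -9 + \frac{25 U}{12}$ ($E{\left(g,U \right)} = -9 + \frac{U \left(\left(7 - -8\right) - \frac{5}{2}\right)}{6} = -9 + \frac{U \left(\left(7 + 8\right) - \frac{5}{2}\right)}{6} = -9 + \frac{U \left(15 - \frac{5}{2}\right)}{6} = -9 + \frac{U \frac{25}{2}}{6} = -9 + \frac{\frac{25}{2} U}{6} = -9 + \frac{25 U}{12}$)
$E{\left(-5,-56 \right)} - 1664 = \left(-9 + \frac{25}{12} \left(-56\right)\right) - 1664 = \left(-9 - \frac{350}{3}\right) - 1664 = - \frac{377}{3} - 1664 = - \frac{5369}{3}$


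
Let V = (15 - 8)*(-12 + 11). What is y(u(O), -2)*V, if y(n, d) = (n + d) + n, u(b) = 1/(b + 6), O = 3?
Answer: 112/9 ≈ 12.444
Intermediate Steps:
u(b) = 1/(6 + b)
y(n, d) = d + 2*n (y(n, d) = (d + n) + n = d + 2*n)
V = -7 (V = 7*(-1) = -7)
y(u(O), -2)*V = (-2 + 2/(6 + 3))*(-7) = (-2 + 2/9)*(-7) = -16/9*(-7) = 112/9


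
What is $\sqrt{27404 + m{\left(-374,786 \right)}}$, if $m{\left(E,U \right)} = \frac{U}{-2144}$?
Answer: $\frac{\sqrt{1968238565}}{268} \approx 165.54$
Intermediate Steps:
$m{\left(E,U \right)} = - \frac{U}{2144}$ ($m{\left(E,U \right)} = U \left(- \frac{1}{2144}\right) = - \frac{U}{2144}$)
$\sqrt{27404 + m{\left(-374,786 \right)}} = \sqrt{27404 - \frac{393}{1072}} = \sqrt{\frac{29376695}{1072}} = \frac{\sqrt{1968238565}}{268}$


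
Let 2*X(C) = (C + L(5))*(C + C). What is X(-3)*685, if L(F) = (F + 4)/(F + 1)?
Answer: 6165/2 ≈ 3082.5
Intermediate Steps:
L(F) = (4 + F)/(1 + F)
X(C) = C*(3/2 + C) (X(C) = ((C + (4 + 5)/(1 + 5))*(C + C))/2 = ((C + 9/6)*(2*C))/2 = ((C + (1/6)*9)*(2*C))/2 = ((C + 3/2)*(2*C))/2 = ((3/2 + C)*(2*C))/2 = (2*C*(3/2 + C))/2 = C*(3/2 + C))
X(-3)*685 = ((1/2)*(-3)*(3 + 2*(-3)))*685 = ((1/2)*(-3)*(3 - 6))*685 = ((1/2)*(-3)*(-3))*685 = (9/2)*685 = 6165/2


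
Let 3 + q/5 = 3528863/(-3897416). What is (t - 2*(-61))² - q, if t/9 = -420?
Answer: 52151259294579/3897416 ≈ 1.3381e+7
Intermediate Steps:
t = -3780 (t = 9*(-420) = -3780)
q = -76105555/3897416 (q = -15 + 5*(3528863/(-3897416)) = -15 + 5*(3528863*(-1/3897416)) = -15 + 5*(-3528863/3897416) = -15 - 17644315/3897416 = -76105555/3897416 ≈ -19.527)
(t - 2*(-61))² - q = (-3780 - 2*(-61))² - 1*(-76105555/3897416) = (-3780 + 122)² + 76105555/3897416 = (-3658)² + 76105555/3897416 = 13380964 + 76105555/3897416 = 52151259294579/3897416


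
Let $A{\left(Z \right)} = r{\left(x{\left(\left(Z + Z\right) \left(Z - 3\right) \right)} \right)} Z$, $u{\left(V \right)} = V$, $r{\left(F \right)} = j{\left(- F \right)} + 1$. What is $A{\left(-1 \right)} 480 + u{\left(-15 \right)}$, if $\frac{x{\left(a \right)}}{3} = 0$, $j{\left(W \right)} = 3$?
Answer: $-1935$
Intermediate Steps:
$x{\left(a \right)} = 0$ ($x{\left(a \right)} = 3 \cdot 0 = 0$)
$r{\left(F \right)} = 4$ ($r{\left(F \right)} = 3 + 1 = 4$)
$A{\left(Z \right)} = 4 Z$
$A{\left(-1 \right)} 480 + u{\left(-15 \right)} = 4 \left(-1\right) 480 - 15 = \left(-4\right) 480 - 15 = -1920 - 15 = -1935$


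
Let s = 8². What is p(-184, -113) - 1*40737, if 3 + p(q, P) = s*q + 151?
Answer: -52365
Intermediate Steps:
s = 64
p(q, P) = 148 + 64*q (p(q, P) = -3 + (64*q + 151) = -3 + (151 + 64*q) = 148 + 64*q)
p(-184, -113) - 1*40737 = (148 + 64*(-184)) - 1*40737 = (148 - 11776) - 40737 = -11628 - 40737 = -52365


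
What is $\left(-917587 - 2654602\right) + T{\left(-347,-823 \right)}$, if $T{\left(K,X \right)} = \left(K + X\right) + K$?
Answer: $-3573706$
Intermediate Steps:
$T{\left(K,X \right)} = X + 2 K$
$\left(-917587 - 2654602\right) + T{\left(-347,-823 \right)} = \left(-917587 - 2654602\right) + \left(-823 + 2 \left(-347\right)\right) = -3572189 - 1517 = -3573706$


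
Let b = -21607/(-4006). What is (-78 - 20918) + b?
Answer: -84088369/4006 ≈ -20991.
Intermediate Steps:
b = 21607/4006 (b = -21607*(-1/4006) = 21607/4006 ≈ 5.3937)
(-78 - 20918) + b = (-78 - 20918) + 21607/4006 = -20996 + 21607/4006 = -84088369/4006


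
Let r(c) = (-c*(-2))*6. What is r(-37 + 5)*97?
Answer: -37248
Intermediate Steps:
r(c) = 12*c (r(c) = (2*c)*6 = 12*c)
r(-37 + 5)*97 = (12*(-37 + 5))*97 = (12*(-32))*97 = -384*97 = -37248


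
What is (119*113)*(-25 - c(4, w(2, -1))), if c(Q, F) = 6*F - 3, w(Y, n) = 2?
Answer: -457198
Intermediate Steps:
c(Q, F) = -3 + 6*F
(119*113)*(-25 - c(4, w(2, -1))) = (119*113)*(-25 - (-3 + 6*2)) = 13447*(-25 - (-3 + 12)) = 13447*(-25 - 1*9) = 13447*(-25 - 9) = 13447*(-34) = -457198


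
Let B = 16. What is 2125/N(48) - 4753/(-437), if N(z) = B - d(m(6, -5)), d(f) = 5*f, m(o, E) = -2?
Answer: 1052203/11362 ≈ 92.607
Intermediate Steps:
N(z) = 26 (N(z) = 16 - 5*(-2) = 16 - 1*(-10) = 16 + 10 = 26)
2125/N(48) - 4753/(-437) = 2125/26 - 4753/(-437) = 2125*(1/26) - 4753*(-1/437) = 2125/26 + 4753/437 = 1052203/11362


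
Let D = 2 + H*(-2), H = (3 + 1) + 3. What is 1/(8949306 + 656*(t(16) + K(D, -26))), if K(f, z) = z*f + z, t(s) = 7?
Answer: 1/9141514 ≈ 1.0939e-7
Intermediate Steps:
H = 7 (H = 4 + 3 = 7)
D = -12 (D = 2 + 7*(-2) = 2 - 14 = -12)
K(f, z) = z + f*z (K(f, z) = f*z + z = z + f*z)
1/(8949306 + 656*(t(16) + K(D, -26))) = 1/(8949306 + 656*(7 - 26*(1 - 12))) = 1/(8949306 + 656*(7 - 26*(-11))) = 1/(8949306 + 656*(7 + 286)) = 1/(8949306 + 656*293) = 1/(8949306 + 192208) = 1/9141514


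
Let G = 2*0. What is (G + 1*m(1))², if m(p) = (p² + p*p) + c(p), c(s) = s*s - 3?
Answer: 0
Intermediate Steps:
G = 0
c(s) = -3 + s² (c(s) = s² - 3 = -3 + s²)
m(p) = -3 + 3*p² (m(p) = (p² + p*p) + (-3 + p²) = (p² + p²) + (-3 + p²) = 2*p² + (-3 + p²) = -3 + 3*p²)
(G + 1*m(1))² = (0 + 1*(-3 + 3*1²))² = (0 + 1*(-3 + 3*1))² = (0 + 1*(-3 + 3))² = (0 + 1*0)² = (0 + 0)² = 0² = 0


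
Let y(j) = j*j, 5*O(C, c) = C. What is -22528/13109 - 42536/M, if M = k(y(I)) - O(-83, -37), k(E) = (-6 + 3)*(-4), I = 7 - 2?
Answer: -214711048/144199 ≈ -1489.0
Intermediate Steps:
O(C, c) = C/5
I = 5
y(j) = j²
k(E) = 12 (k(E) = -3*(-4) = 12)
M = 143/5 (M = 12 - (-83)/5 = 12 - 1*(-83/5) = 12 + 83/5 = 143/5 ≈ 28.600)
-22528/13109 - 42536/M = -22528/13109 - 42536/143/5 = -22528*1/13109 - 42536*5/143 = -22528/13109 - 16360/11 = -214711048/144199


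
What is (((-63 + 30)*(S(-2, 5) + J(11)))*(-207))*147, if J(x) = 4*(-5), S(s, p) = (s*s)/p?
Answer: -96399072/5 ≈ -1.9280e+7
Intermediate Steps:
S(s, p) = s²/p
J(x) = -20
(((-63 + 30)*(S(-2, 5) + J(11)))*(-207))*147 = (((-63 + 30)*((-2)²/5 - 20))*(-207))*147 = (-33*((⅕)*4 - 20)*(-207))*147 = (-33*(⅘ - 20)*(-207))*147 = (-33*(-96/5)*(-207))*147 = ((3168/5)*(-207))*147 = -655776/5*147 = -96399072/5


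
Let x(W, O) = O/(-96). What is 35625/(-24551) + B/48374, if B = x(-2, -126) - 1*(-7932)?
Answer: -24456847917/19002081184 ≈ -1.2871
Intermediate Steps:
x(W, O) = -O/96 (x(W, O) = O*(-1/96) = -O/96)
B = 126933/16 (B = -1/96*(-126) - 1*(-7932) = 21/16 + 7932 = 126933/16 ≈ 7933.3)
35625/(-24551) + B/48374 = 35625/(-24551) + (126933/16)/48374 = 35625*(-1/24551) + (126933/16)*(1/48374) = -35625/24551 + 126933/773984 = -24456847917/19002081184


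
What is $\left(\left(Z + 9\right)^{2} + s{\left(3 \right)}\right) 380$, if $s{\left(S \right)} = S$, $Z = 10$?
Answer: $138320$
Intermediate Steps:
$\left(\left(Z + 9\right)^{2} + s{\left(3 \right)}\right) 380 = \left(\left(10 + 9\right)^{2} + 3\right) 380 = \left(19^{2} + 3\right) 380 = \left(361 + 3\right) 380 = 364 \cdot 380 = 138320$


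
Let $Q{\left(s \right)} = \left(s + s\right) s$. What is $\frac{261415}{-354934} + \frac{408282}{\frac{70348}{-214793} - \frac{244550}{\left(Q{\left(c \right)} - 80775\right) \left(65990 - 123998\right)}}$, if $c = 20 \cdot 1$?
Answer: $- \frac{2888021047483066013087429}{2317081925385489314} \approx -1.2464 \cdot 10^{6}$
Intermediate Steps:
$c = 20$
$Q{\left(s \right)} = 2 s^{2}$ ($Q{\left(s \right)} = 2 s s = 2 s^{2}$)
$\frac{261415}{-354934} + \frac{408282}{\frac{70348}{-214793} - \frac{244550}{\left(Q{\left(c \right)} - 80775\right) \left(65990 - 123998\right)}} = \frac{261415}{-354934} + \frac{408282}{\frac{70348}{-214793} - \frac{244550}{\left(2 \cdot 20^{2} - 80775\right) \left(65990 - 123998\right)}} = 261415 \left(- \frac{1}{354934}\right) + \frac{408282}{70348 \left(- \frac{1}{214793}\right) - \frac{244550}{\left(2 \cdot 400 - 80775\right) \left(-58008\right)}} = - \frac{261415}{354934} + \frac{408282}{- \frac{70348}{214793} - \frac{244550}{\left(800 - 80775\right) \left(-58008\right)}} = - \frac{261415}{354934} + \frac{408282}{- \frac{70348}{214793} - \frac{244550}{\left(-79975\right) \left(-58008\right)}} = - \frac{261415}{354934} + \frac{408282}{- \frac{70348}{214793} - \frac{244550}{4639189800}} = - \frac{261415}{354934} + \frac{408282}{- \frac{70348}{214793} - \frac{4891}{92783796}} = - \frac{261415}{354934} + \frac{408282}{- \frac{6528205033571}{19929309894228}} = - \frac{261415}{354934} + 408282 \left(- \frac{19929309894228}{6528205033571}\right) = - \frac{261415}{354934} - \frac{8136778502235196296}{6528205033571} = - \frac{2888021047483066013087429}{2317081925385489314}$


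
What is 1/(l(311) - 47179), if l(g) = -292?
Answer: -1/47471 ≈ -2.1065e-5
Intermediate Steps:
1/(l(311) - 47179) = 1/(-292 - 47179) = 1/(-47471) = -1/47471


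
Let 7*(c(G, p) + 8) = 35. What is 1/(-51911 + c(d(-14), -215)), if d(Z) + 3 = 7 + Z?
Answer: -1/51914 ≈ -1.9263e-5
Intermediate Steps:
d(Z) = 4 + Z (d(Z) = -3 + (7 + Z) = 4 + Z)
c(G, p) = -3 (c(G, p) = -8 + (1/7)*35 = -8 + 5 = -3)
1/(-51911 + c(d(-14), -215)) = 1/(-51911 - 3) = 1/(-51914) = -1/51914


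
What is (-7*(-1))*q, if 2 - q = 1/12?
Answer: 161/12 ≈ 13.417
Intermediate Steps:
q = 23/12 (q = 2 - 1/12 = 23/12 ≈ 1.9167)
(-7*(-1))*q = -7*(-1)*(23/12) = 7*(23/12) = 161/12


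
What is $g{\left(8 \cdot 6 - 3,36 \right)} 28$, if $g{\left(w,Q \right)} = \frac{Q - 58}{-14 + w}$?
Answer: $- \frac{616}{31} \approx -19.871$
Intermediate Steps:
$g{\left(w,Q \right)} = \frac{-58 + Q}{-14 + w}$
$g{\left(8 \cdot 6 - 3,36 \right)} 28 = \frac{-58 + 36}{-14 + \left(8 \cdot 6 - 3\right)} 28 = \frac{1}{-14 + \left(48 - 3\right)} \left(-22\right) 28 = \frac{1}{-14 + 45} \left(-22\right) 28 = \frac{1}{31} \left(-22\right) 28 = \left(- \frac{22}{31}\right) 28 = - \frac{616}{31}$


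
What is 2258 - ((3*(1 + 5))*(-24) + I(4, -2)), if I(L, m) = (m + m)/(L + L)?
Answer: 5381/2 ≈ 2690.5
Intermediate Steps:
I(L, m) = m/L (I(L, m) = (2*m)/((2*L)) = (2*m)*(1/(2*L)) = m/L)
2258 - ((3*(1 + 5))*(-24) + I(4, -2)) = 2258 - ((3*(1 + 5))*(-24) - 2/4) = 2258 - ((3*6)*(-24) - 2*¼) = 2258 - (18*(-24) - ½) = 2258 - (-432 - ½) = 2258 - 1*(-865/2) = 2258 + 865/2 = 5381/2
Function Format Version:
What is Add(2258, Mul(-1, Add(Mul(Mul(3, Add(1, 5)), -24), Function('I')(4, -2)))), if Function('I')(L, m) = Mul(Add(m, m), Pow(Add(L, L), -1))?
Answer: Rational(5381, 2) ≈ 2690.5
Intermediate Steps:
Function('I')(L, m) = Mul(m, Pow(L, -1)) (Function('I')(L, m) = Mul(Mul(2, m), Pow(Mul(2, L), -1)) = Mul(Mul(2, m), Mul(Rational(1, 2), Pow(L, -1))) = Mul(m, Pow(L, -1)))
Add(2258, Mul(-1, Add(Mul(Mul(3, Add(1, 5)), -24), Function('I')(4, -2)))) = Add(2258, Mul(-1, Add(Mul(Mul(3, Add(1, 5)), -24), Mul(-2, Pow(4, -1))))) = Add(2258, Mul(-1, Add(Mul(Mul(3, 6), -24), Mul(-2, Rational(1, 4))))) = Add(2258, Mul(-1, Add(Mul(18, -24), Rational(-1, 2)))) = Add(2258, Mul(-1, Add(-432, Rational(-1, 2)))) = Add(2258, Mul(-1, Rational(-865, 2))) = Add(2258, Rational(865, 2)) = Rational(5381, 2)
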